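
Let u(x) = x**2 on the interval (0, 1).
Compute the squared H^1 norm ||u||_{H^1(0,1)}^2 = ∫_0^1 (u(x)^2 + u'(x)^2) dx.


||u||_{H^1}^2 = 23/15

The H^1 norm (squared) on an interval (0, L) is
  ||u||_{H^1}^2 = ∫_0^L u(x)^2 dx + ∫_0^L u'(x)^2 dx.
Compute u'(x) = 2*x.
Then u(x)^2 = x**4 and u'(x)^2 = 4*x**2.
Integrate each monomial from 0 to 1 using ∫_0^1 c·x^n dx = c·1^(n+1)/(n+1):
  ∫_0^1 u(x)^2 dx = ∫_0^1 (x^4) dx. Term by term:
    ∫_0^1 x^4 dx = 1/5.
  ∫_0^1 u'(x)^2 dx = ∫_0^1 (4*x^2) dx. Term by term:
    ∫_0^1 4*x^2 dx = 4/3.
Adding: ||u||_{H^1}^2 = 1/5 + 4/3 = 23/15.


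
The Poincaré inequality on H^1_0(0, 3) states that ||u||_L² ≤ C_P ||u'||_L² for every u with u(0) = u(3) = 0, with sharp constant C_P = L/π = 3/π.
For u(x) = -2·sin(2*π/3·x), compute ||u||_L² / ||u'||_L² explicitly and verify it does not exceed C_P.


||u||_L² / ||u'||_L² = 3/(2*π) < C_P = 3/π.

u(x) = -2·sin(2*π/3·x), so u'(x) = -4*π*cos(2*π*x/3)/3.
Writing u(x) = A·sin(kπx/L) with A = -2 and k = 2, use ∫_0^L sin²(kπx/L) dx = L/2 and ∫_0^L cos²(kπx/L) dx = L/2.
u² = 4·sin²(2*π/3·x) and (u')² = 16*π^2/9·cos²(2*π/3·x), and each of sin², cos² integrates to L/2 = 3/2 over (0, 3).
∫_0^3 u² dx = 6, so ||u||_L² = sqrt(6).
∫_0^3 (u')² dx = 8*π^2/3, so ||u'||_L² = 2*sqrt(6)*π/3.
Ratio ||u||_L² / ||u'||_L² = 3/(2*π).
Sharp Poincaré constant on H^1_0(0, 3) is C_P = L/π = 3/π, achieved by sin(π/3·x).
This is the k = 2 harmonic; the ratio L/(kπ) is strictly less than C_P = L/π, consistent with the sharp inequality ||u||_L² ≤ C_P ||u'||_L².


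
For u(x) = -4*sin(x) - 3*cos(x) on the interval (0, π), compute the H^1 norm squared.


||u||_{H^1(0,π)}^2 = 25*π

u'(x) = 3*sin(x) - 4*cos(x).
Expand u² and (u')² and integrate term by term on (0, π), using: for integers n ≥ 1, ∫_0^π sin²(nx) dx = ∫_0^π cos²(nx) dx = π/2; for n ≠ n', ∫_0^π sin(nx)sin(n'x) dx = ∫_0^π cos(nx)cos(n'x) dx = 0; and by product-to-sum, ∫_0^π sin(nx)cos(n'x) dx = ½∫_0^π [sin((n+n')x) + sin((n−n')x)] dx, which is 0 when n+n' is even and 2n/(n²−n'²) when n+n' is odd (it need not vanish on (0, π)).
  u² squared terms: (-4)²·∫sin(x)² dx = 16·π/2 = 8*π;  (-3)²·∫cos(x)² dx = 9·π/2 = 9*π/2.
  u² cross terms: 2·(-4)·(-3)·∫sin(x)·cos(x) dx = 24·(0) = 0.
  So ∫_0^π u² dx = 8*π + 9*π/2 + 0 = 25*π/2.
  (u')² squared terms: (-4)²·∫cos(x)² dx = 16·π/2 = 8*π;  (3)²·∫sin(x)² dx = 9·π/2 = 9*π/2.
  (u')² cross terms: 2·(-4)·(3)·∫cos(x)·sin(x) dx = -24·(0) = 0.
  So ∫_0^π (u')² dx = 8*π + 9*π/2 + 0 = 25*π/2.
||u||_{H^1}^2 = (25*π/2) + (25*π/2) = 25*π.


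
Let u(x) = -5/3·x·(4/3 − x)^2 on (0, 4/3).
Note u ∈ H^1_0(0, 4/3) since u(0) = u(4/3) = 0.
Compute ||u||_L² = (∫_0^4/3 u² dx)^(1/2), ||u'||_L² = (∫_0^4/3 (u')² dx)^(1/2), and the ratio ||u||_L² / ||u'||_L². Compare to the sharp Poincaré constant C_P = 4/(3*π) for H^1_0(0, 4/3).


||u||_L² / ||u'||_L² = 2*sqrt(14)/21 < C_P = 4/(3*π).

u(x) = -5/3·x·(4/3 − x)^2, so u'(x) = -5*x^2 + 80*x/9 - 80/27.
u(x) = -5/3·x·(4/3 − x)^2 vanishes at x = 0 and x = 4/3, so u ∈ H^1_0(0, 4/3). Differentiate via the product rule and integrate the resulting polynomials term by term.
  ∫_0^4/3 u² dx = ∫_0^4/3 (25*x^6/9 - 400*x^5/27 + 800*x^4/27 - 6400*x^3/243 + 6400*x^2/729) dx. Term by term:
    ∫_0^4/3 25*x^6/9 dx = 409600/137781;  ∫_0^4/3 -400*x^5/27 dx = -819200/59049;  ∫_0^4/3 800*x^4/27 dx = 163840/6561;
    ∫_0^4/3 -6400*x^3/243 dx = -409600/19683;  ∫_0^4/3 6400*x^2/729 dx = 409600/59049.
  Sum: 409600/137781 − 819200/59049 + 163840/6561 − 409600/19683 + 409600/59049 = 81920/413343.
  ∫_0^4/3 (u')² dx = ∫_0^4/3 (25*x^4 - 800*x^3/9 + 8800*x^2/81 - 12800*x/243 + 6400/729) dx. Term by term:
    ∫_0^4/3 25*x^4 dx = 5120/243;  ∫_0^4/3 -800*x^3/9 dx = -51200/729;  ∫_0^4/3 8800*x^2/81 dx = 563200/6561;
    ∫_0^4/3 -12800*x/243 dx = -102400/2187;  ∫_0^4/3 6400/729 dx = 25600/2187.
  Sum: 5120/243 − 51200/729 + 563200/6561 − 102400/2187 + 25600/2187 = 10240/6561.
∫_0^4/3 u² dx = 81920/413343, so ||u||_L² = 128*sqrt(35)/1701.
∫_0^4/3 (u')² dx = 10240/6561, so ||u'||_L² = 32*sqrt(10)/81.
Ratio ||u||_L² / ||u'||_L² = 2*sqrt(14)/21.
Sharp Poincaré constant on H^1_0(0, 4/3) is C_P = L/π = 4/(3*π), achieved by sin(3*π/4·x).
A polynomial bump cannot attain the sharp Poincaré constant (only the first sine eigenfunction does), so the ratio is strictly less than C_P, consistent with ||u||_L² ≤ C_P ||u'||_L².


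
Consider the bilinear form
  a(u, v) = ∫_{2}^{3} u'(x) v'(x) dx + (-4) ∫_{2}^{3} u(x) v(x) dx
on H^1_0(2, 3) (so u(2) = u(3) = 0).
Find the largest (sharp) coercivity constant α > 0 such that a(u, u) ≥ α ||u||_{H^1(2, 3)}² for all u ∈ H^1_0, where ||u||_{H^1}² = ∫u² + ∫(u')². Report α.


α = (-4 + π^2)/(1 + π^2)

Coercivity of a(·,·) on H^1_0(2, 3) means a(u, u) ≥ α ||u||_{H^1}² for every u ∈ H^1_0.
The interval has length L = 1, and Poincaré/coercivity depend only on L. Here a(u, u) = ∫(u')² + (-4)·∫u².
Here c = -4 < 0 with |c| < (π/L)² = π^2, so coercivity still holds. The condition a(u,u) ≥ α||u||_{H^1}² reads (1−α)∫(u')² ≥ (α−c)∫u². Any admissible α is ≤ 1 (rapidly oscillating u have ∫u²/∫(u')² → 0), and α = 1 would force 0 ≥ (1−c)∫u², impossible since c < 1; so 1−α > 0. By the sharp Poincaré inequality on H^1_0 of an interval of length L, ∫(u')² ≥ (π/L)²∫u² with equality for the first sine mode sin(π(x−x₀)/L) (x₀ the left endpoint), so the inequality holds for all u iff (1−α)(π/L)² ≥ α − c, i.e. α ≤ ((π/L)² + c)/((π/L)² + 1) = (1 + c(L/π)²)/(1 + (L/π)²). (Direct route, valid since c ≤ 0: Poincaré gives c∫u² ≥ c(L/π)²∫(u')², so a(u,u) ≥ (1 + c(L/π)²)∫(u')², while ||u||_{H^1}² ≤ (1 + (L/π)²)∫(u')²; dividing yields the same α.) With (π/L)² = π^2 and c = -4, the largest admissible constant is α = ((π/L)² + c)/((π/L)² + 1).
Simplifying, α = (-4 + π^2)/(1 + π^2).


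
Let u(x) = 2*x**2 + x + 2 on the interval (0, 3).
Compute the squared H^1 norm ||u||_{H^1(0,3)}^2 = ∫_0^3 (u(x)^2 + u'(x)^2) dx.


||u||_{H^1}^2 = 2847/5

The H^1 norm (squared) on an interval (0, L) is
  ||u||_{H^1}^2 = ∫_0^L u(x)^2 dx + ∫_0^L u'(x)^2 dx.
Compute u'(x) = 4*x + 1.
Then u(x)^2 = 4*x**4 + 4*x**3 + 9*x**2 + 4*x + 4 and u'(x)^2 = 16*x**2 + 8*x + 1.
Integrate each monomial from 0 to 3 using ∫_0^3 c·x^n dx = c·3^(n+1)/(n+1):
  ∫_0^3 u(x)^2 dx = ∫_0^3 (4*x^4 + 4*x^3 + 9*x^2 + 4*x + 4) dx. Term by term:
    ∫_0^3 4*x^4 dx = 972/5;  ∫_0^3 4*x^3 dx = 81;  ∫_0^3 9*x^2 dx = 81;
    ∫_0^3 4*x dx = 18;  ∫_0^3 4 dx = 12.
  Sum: 972/5 + 81 + 81 + 18 + 12 = 1932/5.
  ∫_0^3 u'(x)^2 dx = ∫_0^3 (16*x^2 + 8*x + 1) dx. Term by term:
    ∫_0^3 16*x^2 dx = 144;  ∫_0^3 8*x dx = 36;  ∫_0^3 1 dx = 3.
  Sum: 144 + 36 + 3 = 183.
Adding: ||u||_{H^1}^2 = 1932/5 + 183 = 2847/5.


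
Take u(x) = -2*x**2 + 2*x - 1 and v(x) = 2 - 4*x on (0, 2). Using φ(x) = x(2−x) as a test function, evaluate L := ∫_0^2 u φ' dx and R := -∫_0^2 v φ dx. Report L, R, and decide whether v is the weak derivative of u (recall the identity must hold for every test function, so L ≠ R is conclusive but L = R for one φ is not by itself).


LHS = 8/3, RHS = 8/3. Yes, v = u' weakly.

u(x) = -2*x**2 + 2*x - 1, classical derivative u'(x) = 2 - 4*x.
φ(x) = x(2−x), so φ'(x) = 2 - 2*x.
Note φ(0) = φ(2) = 0, so the boundary term u·φ vanishes.
LHS = ∫_0^2 u(x) φ'(x) dx = ∫_0^2 (4*x^3 - 8*x^2 + 6*x - 2) dx. Term by term:
  ∫_0^2 4*x^3 dx = 16;  ∫_0^2 -8*x^2 dx = -64/3;  ∫_0^2 6*x dx = 12;
  ∫_0^2 -2 dx = -4.
Sum: 16 − 64/3 + 12 − 4 = 8/3.
So LHS = 8/3.
∫_0^2 v(x) φ(x) dx = ∫_0^2 (4*x^3 - 10*x^2 + 4*x) dx. Term by term:
  ∫_0^2 4*x^3 dx = 16;  ∫_0^2 -10*x^2 dx = -80/3;  ∫_0^2 4*x dx = 8.
Sum: 16 − 80/3 + 8 = -8/3.
So RHS = -∫_0^2 v(x) φ(x) dx = 8/3.
LHS = RHS, so the identity holds for this test φ.
Moreover u is smooth here and v(x) = u'(x) = 2 - 4*x pointwise, so the identity holds for every test function. Hence v is the weak derivative of u.


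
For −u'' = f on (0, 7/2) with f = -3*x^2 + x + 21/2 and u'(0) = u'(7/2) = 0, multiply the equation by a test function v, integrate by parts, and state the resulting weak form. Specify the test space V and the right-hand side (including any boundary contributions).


V = H^1(0, 7/2) (no boundary constraint on v; u is determined up to an additive constant); weak form: ∫_0^7/2 u'v' dx = ∫_0^7/2 (-3*x^2 + x + 21/2) v dx for all v ∈ V.

Multiply both sides by a test function v and integrate from 0 to 7/2:
  ∫_0^7/2 −u''(x) v(x) dx = ∫_0^7/2 f(x) v(x) dx.
Integrate the LHS by parts once:
  ∫_0^7/2 −u'' v dx = −[u'(x) v(x)]_0^7/2 + ∫_0^7/2 u'(x) v'(x) dx.
Thus ∫_0^7/2 u'(x) v'(x) dx = ∫_0^7/2 f(x) v(x) dx + [u'(x) v(x)]_0^7/2.
Choose V so that boundary terms are either known or forced to vanish.
u has homogeneous Neumann: u'(0) = u'(7/2) = 0. So [u' v]_0^7/2 = 0·v(7/2) − 0·v(0) = 0 for any v; take V = H^1(0, 7/2).
Weak formulation: find u (satisfying any essential BC) such that ∫_0^7/2 u'(x) v'(x) dx = ∫_0^7/2 f v dx for all v ∈ V (homogeneous Neumann, so boundary terms vanish).
Substituting f(x) = -3*x^2 + x + 21/2, the right-hand side is ∫_0^7/2 (-3*x^2 + x + 21/2) v dx.
Compatibility check (pure Neumann): taking v ≡ 1 ∈ V gives 0 = ∫_0^7/2 f dx + (0) − (0), i.e. ∫_0^7/2 f dx must equal u'(0) − u'(7/2) = 0. Indeed ∫_0^7/2 (-3*x^2 + x + 21/2) dx = 0, so the data are compatible. The solution is then unique only up to an additive constant (fix it e.g. by requiring ∫_0^7/2 u dx = 0).


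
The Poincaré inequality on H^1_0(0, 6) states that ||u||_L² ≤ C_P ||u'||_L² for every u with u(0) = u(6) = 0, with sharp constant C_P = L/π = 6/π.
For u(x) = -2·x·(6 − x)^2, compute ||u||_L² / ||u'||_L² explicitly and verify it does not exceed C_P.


||u||_L² / ||u'||_L² = 3*sqrt(14)/7 < C_P = 6/π.

u(x) = -2·x·(6 − x)^2, so u'(x) = 6*(2 - x)*(x - 6).
u(x) = -2·x·(6 − x)^2 vanishes at x = 0 and x = 6, so u ∈ H^1_0(0, 6). Differentiate via the product rule and integrate the resulting polynomials term by term.
  ∫_0^6 u² dx = ∫_0^6 (4*x^6 - 96*x^5 + 864*x^4 - 3456*x^3 + 5184*x^2) dx. Term by term:
    ∫_0^6 4*x^6 dx = 1119744/7;  ∫_0^6 -96*x^5 dx = -746496;  ∫_0^6 864*x^4 dx = 6718464/5;
    ∫_0^6 -3456*x^3 dx = -1119744;  ∫_0^6 5184*x^2 dx = 373248.
  Sum: 1119744/7 − 746496 + 6718464/5 − 1119744 + 373248 = 373248/35.
  ∫_0^6 (u')² dx = ∫_0^6 (36*x^4 - 576*x^3 + 3168*x^2 - 6912*x + 5184) dx. Term by term:
    ∫_0^6 36*x^4 dx = 279936/5;  ∫_0^6 -576*x^3 dx = -186624;  ∫_0^6 3168*x^2 dx = 228096;
    ∫_0^6 -6912*x dx = -124416;  ∫_0^6 5184 dx = 31104.
  Sum: 279936/5 − 186624 + 228096 − 124416 + 31104 = 20736/5.
∫_0^6 u² dx = 373248/35, so ||u||_L² = 432*sqrt(70)/35.
∫_0^6 (u')² dx = 20736/5, so ||u'||_L² = 144*sqrt(5)/5.
Ratio ||u||_L² / ||u'||_L² = 3*sqrt(14)/7.
Sharp Poincaré constant on H^1_0(0, 6) is C_P = L/π = 6/π, achieved by sin(π/6·x).
A polynomial bump cannot attain the sharp Poincaré constant (only the first sine eigenfunction does), so the ratio is strictly less than C_P, consistent with ||u||_L² ≤ C_P ||u'||_L².


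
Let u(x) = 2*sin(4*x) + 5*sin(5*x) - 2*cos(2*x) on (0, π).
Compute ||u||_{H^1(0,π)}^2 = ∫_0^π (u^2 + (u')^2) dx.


||u||_{H^1(0,π)}^2 = -1000/21 + 369*π

u'(x) = 4*sin(2*x) + 8*cos(4*x) + 25*cos(5*x).
Expand u² and (u')² and integrate term by term on (0, π), using: for integers n ≥ 1, ∫_0^π sin²(nx) dx = ∫_0^π cos²(nx) dx = π/2; for n ≠ n', ∫_0^π sin(nx)sin(n'x) dx = ∫_0^π cos(nx)cos(n'x) dx = 0; and by product-to-sum, ∫_0^π sin(nx)cos(n'x) dx = ½∫_0^π [sin((n+n')x) + sin((n−n')x)] dx, which is 0 when n+n' is even and 2n/(n²−n'²) when n+n' is odd (it need not vanish on (0, π)).
  u² squared terms: (-2)²·∫cos(2x)² dx = 4·π/2 = 2*π;  (2)²·∫sin(4x)² dx = 4·π/2 = 2*π;  (5)²·∫sin(5x)² dx = 25·π/2 = 25*π/2.
  u² cross terms: 2·(-2)·(2)·∫cos(2x)·sin(4x) dx = -8·(0) = 0;  2·(-2)·(5)·∫cos(2x)·sin(5x) dx = -20·(10/21) = -200/21;  2·(2)·(5)·∫sin(4x)·sin(5x) dx = 20·(0) = 0.
  So ∫_0^π u² dx = 2*π + 2*π + 25*π/2 + 0 − 200/21 + 0 = -200/21 + 33*π/2.
  (u')² squared terms: (4)²·∫sin(2x)² dx = 16·π/2 = 8*π;  (8)²·∫cos(4x)² dx = 64·π/2 = 32*π;  (25)²·∫cos(5x)² dx = 625·π/2 = 625*π/2.
  (u')² cross terms: 2·(4)·(8)·∫sin(2x)·cos(4x) dx = 64·(0) = 0;  2·(4)·(25)·∫sin(2x)·cos(5x) dx = 200·(-4/21) = -800/21;  2·(8)·(25)·∫cos(4x)·cos(5x) dx = 400·(0) = 0.
  So ∫_0^π (u')² dx = 8*π + 32*π + 625*π/2 + 0 − 800/21 + 0 = -800/21 + 705*π/2.
||u||_{H^1}^2 = (-200/21 + 33*π/2) + (-800/21 + 705*π/2) = -1000/21 + 369*π.


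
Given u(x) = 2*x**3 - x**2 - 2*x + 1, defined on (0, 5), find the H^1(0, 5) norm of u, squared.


||u||_{H^1}^2 = 1032700/21

The H^1 norm (squared) on an interval (0, L) is
  ||u||_{H^1}^2 = ∫_0^L u(x)^2 dx + ∫_0^L u'(x)^2 dx.
Compute u'(x) = 6*x**2 - 2*x - 2.
Then u(x)^2 = 4*x**6 - 4*x**5 - 7*x**4 + 8*x**3 + 2*x**2 - 4*x + 1 and u'(x)^2 = 36*x**4 - 24*x**3 - 20*x**2 + 8*x + 4.
Integrate each monomial from 0 to 5 using ∫_0^5 c·x^n dx = c·5^(n+1)/(n+1):
  ∫_0^5 u(x)^2 dx = ∫_0^5 (4*x^6 - 4*x^5 - 7*x^4 + 8*x^3 + 2*x^2 - 4*x + 1) dx. Term by term:
    ∫_0^5 4*x^6 dx = 312500/7;  ∫_0^5 -4*x^5 dx = -31250/3;  ∫_0^5 -7*x^4 dx = -4375;
    ∫_0^5 8*x^3 dx = 1250;  ∫_0^5 2*x^2 dx = 250/3;  ∫_0^5 -4*x dx = -50;
    ∫_0^5 1 dx = 5.
  Sum: 312500/7 − 31250/3 − 4375 + 1250 + 250/3 − 50 + 5 = 653930/21.
  ∫_0^5 u'(x)^2 dx = ∫_0^5 (36*x^4 - 24*x^3 - 20*x^2 + 8*x + 4) dx. Term by term:
    ∫_0^5 36*x^4 dx = 22500;  ∫_0^5 -24*x^3 dx = -3750;  ∫_0^5 -20*x^2 dx = -2500/3;
    ∫_0^5 8*x dx = 100;  ∫_0^5 4 dx = 20.
  Sum: 22500 − 3750 − 2500/3 + 100 + 20 = 54110/3.
Adding: ||u||_{H^1}^2 = 653930/21 + 54110/3 = 1032700/21.


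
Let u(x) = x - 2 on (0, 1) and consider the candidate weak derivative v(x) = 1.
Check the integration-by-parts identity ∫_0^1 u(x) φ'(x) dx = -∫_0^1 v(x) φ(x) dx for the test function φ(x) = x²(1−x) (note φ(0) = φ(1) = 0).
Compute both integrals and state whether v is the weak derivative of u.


LHS = -1/12, RHS = -1/12. Yes, v = u' weakly.

u(x) = x - 2, classical derivative u'(x) = 1.
φ(x) = x²(1−x), so φ'(x) = x*(2 - 3*x).
Note φ(0) = φ(1) = 0, so the boundary term u·φ vanishes.
LHS = ∫_0^1 u(x) φ'(x) dx = ∫_0^1 (-3*x^3 + 8*x^2 - 4*x) dx. Term by term:
  ∫_0^1 -3*x^3 dx = -3/4;  ∫_0^1 8*x^2 dx = 8/3;  ∫_0^1 -4*x dx = -2.
Sum: -3/4 + 8/3 − 2 = -1/12.
So LHS = -1/12.
∫_0^1 v(x) φ(x) dx = ∫_0^1 (-x^3 + x^2) dx. Term by term:
  ∫_0^1 -x^3 dx = -1/4;  ∫_0^1 x^2 dx = 1/3.
Sum: -1/4 + 1/3 = 1/12.
So RHS = -∫_0^1 v(x) φ(x) dx = -1/12.
LHS = RHS, so the identity holds for this test φ.
Moreover u is smooth here and v(x) = u'(x) = 1 pointwise, so the identity holds for every test function. Hence v is the weak derivative of u.


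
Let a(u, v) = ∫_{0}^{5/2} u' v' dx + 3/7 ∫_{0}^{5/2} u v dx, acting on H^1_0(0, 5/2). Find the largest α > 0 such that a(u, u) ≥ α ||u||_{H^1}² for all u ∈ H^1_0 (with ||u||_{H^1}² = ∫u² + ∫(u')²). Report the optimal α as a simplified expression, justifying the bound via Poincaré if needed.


α = (75 + 28*π^2)/(7*(25 + 4*π^2))

Coercivity of a(·,·) on H^1_0(0, 5/2) means a(u, u) ≥ α ||u||_{H^1}² for every u ∈ H^1_0.
The interval has length L = 5/2, and Poincaré/coercivity depend only on L. Here a(u, u) = ∫(u')² + (3/7)·∫u².
Here 0 < c = 3/7 < 1. The condition a(u,u) ≥ α||u||_{H^1}² reads (1−α)∫(u')² ≥ (α−c)∫u². Any admissible α is ≤ 1 (rapidly oscillating u have ∫u²/∫(u')² → 0), and α = 1 would force 0 ≥ (1−c)∫u², impossible since c < 1; so 1−α > 0. By the sharp Poincaré inequality on H^1_0 of an interval of length L, ∫(u')² ≥ (π/L)²∫u² with equality for the first sine mode sin(π(x−x₀)/L) (x₀ the left endpoint), so the inequality holds for all u iff (1−α)(π/L)² ≥ α − c, i.e. α ≤ ((π/L)² + c)/((π/L)² + 1) = (1 + c(L/π)²)/(1 + (L/π)²). With (π/L)² = 4*π^2/25 and c = 3/7, the largest admissible constant is α = ((π/L)² + c)/((π/L)² + 1).
Simplifying, α = (75 + 28*π^2)/(7*(25 + 4*π^2)).


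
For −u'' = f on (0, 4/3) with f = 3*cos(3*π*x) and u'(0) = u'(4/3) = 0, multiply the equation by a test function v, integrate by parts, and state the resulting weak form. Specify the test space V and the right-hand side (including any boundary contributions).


V = H^1(0, 4/3) (no boundary constraint on v; u is determined up to an additive constant); weak form: ∫_0^4/3 u'v' dx = ∫_0^4/3 (3*cos(3*π*x)) v dx for all v ∈ V.

Multiply both sides by a test function v and integrate from 0 to 4/3:
  ∫_0^4/3 −u''(x) v(x) dx = ∫_0^4/3 f(x) v(x) dx.
Integrate the LHS by parts once:
  ∫_0^4/3 −u'' v dx = −[u'(x) v(x)]_0^4/3 + ∫_0^4/3 u'(x) v'(x) dx.
Thus ∫_0^4/3 u'(x) v'(x) dx = ∫_0^4/3 f(x) v(x) dx + [u'(x) v(x)]_0^4/3.
Choose V so that boundary terms are either known or forced to vanish.
u has homogeneous Neumann: u'(0) = u'(4/3) = 0. So [u' v]_0^4/3 = 0·v(4/3) − 0·v(0) = 0 for any v; take V = H^1(0, 4/3).
Weak formulation: find u (satisfying any essential BC) such that ∫_0^4/3 u'(x) v'(x) dx = ∫_0^4/3 f v dx for all v ∈ V (homogeneous Neumann, so boundary terms vanish).
Substituting f(x) = 3*cos(3*π*x), the right-hand side is ∫_0^4/3 (3*cos(3*π*x)) v dx.
Compatibility check (pure Neumann): taking v ≡ 1 ∈ V gives 0 = ∫_0^4/3 f dx + (0) − (0), i.e. ∫_0^4/3 f dx must equal u'(0) − u'(4/3) = 0. Indeed ∫_0^4/3 (3*cos(3*π*x)) dx = 0, so the data are compatible. The solution is then unique only up to an additive constant (fix it e.g. by requiring ∫_0^4/3 u dx = 0).


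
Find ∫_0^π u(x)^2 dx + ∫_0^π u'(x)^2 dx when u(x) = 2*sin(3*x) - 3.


||u||_{H^1(0,π)}^2 = -8 + 29*π

u'(x) = 6*cos(3*x).
Expand u² and (u')² and integrate term by term on (0, π), using: for integers n ≥ 1, ∫_0^π sin²(nx) dx = ∫_0^π cos²(nx) dx = π/2; for n ≠ n', ∫_0^π sin(nx)sin(n'x) dx = ∫_0^π cos(nx)cos(n'x) dx = 0; and by product-to-sum, ∫_0^π sin(nx)cos(n'x) dx = ½∫_0^π [sin((n+n')x) + sin((n−n')x)] dx, which is 0 when n+n' is even and 2n/(n²−n'²) when n+n' is odd (it need not vanish on (0, π)). For the constant mode: ∫_0^π 1 dx = π, ∫_0^π cos(nx) dx = 0, ∫_0^π sin(nx) dx = (1−(−1)^n)/n.
  u² squared terms: (-3)²·∫1 dx = 9·π = 9*π;  (2)²·∫sin(3x)² dx = 4·π/2 = 2*π.
  u² cross terms: 2·(-3)·(2)·∫1·sin(3x) dx = -12·(2/3) = -8.
  So ∫_0^π u² dx = 9*π + 2*π − 8 = -8 + 11*π.
  (u')² squared terms: (6)²·∫cos(3x)² dx = 36·π/2 = 18*π.
  So ∫_0^π (u')² dx = 18*π.
||u||_{H^1}^2 = (-8 + 11*π) + (18*π) = -8 + 29*π.


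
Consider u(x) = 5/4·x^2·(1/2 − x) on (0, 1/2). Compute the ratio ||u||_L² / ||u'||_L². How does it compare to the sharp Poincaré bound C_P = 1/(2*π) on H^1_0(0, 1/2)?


||u||_L² / ||u'||_L² = sqrt(14)/28 < C_P = 1/(2*π).

u(x) = 5/4·x^2·(1/2 − x), so u'(x) = 5*x*(1 - 3*x)/4.
u(x) = 5/4·x^2·(1/2 − x) vanishes at x = 0 and x = 1/2, so u ∈ H^1_0(0, 1/2). Differentiate via the product rule and integrate the resulting polynomials term by term.
  ∫_0^1/2 u² dx = ∫_0^1/2 (25*x^6/16 - 25*x^5/16 + 25*x^4/64) dx. Term by term:
    ∫_0^1/2 25*x^6/16 dx = 25/14336;  ∫_0^1/2 -25*x^5/16 dx = -25/6144;  ∫_0^1/2 25*x^4/64 dx = 5/2048.
  Sum: 25/14336 − 25/6144 + 5/2048 = 5/43008.
  ∫_0^1/2 (u')² dx = ∫_0^1/2 (225*x^4/16 - 75*x^3/8 + 25*x^2/16) dx. Term by term:
    ∫_0^1/2 225*x^4/16 dx = 45/512;  ∫_0^1/2 -75*x^3/8 dx = -75/512;  ∫_0^1/2 25*x^2/16 dx = 25/384.
  Sum: 45/512 − 75/512 + 25/384 = 5/768.
∫_0^1/2 u² dx = 5/43008, so ||u||_L² = sqrt(210)/1344.
∫_0^1/2 (u')² dx = 5/768, so ||u'||_L² = sqrt(15)/48.
Ratio ||u||_L² / ||u'||_L² = sqrt(14)/28.
Sharp Poincaré constant on H^1_0(0, 1/2) is C_P = L/π = 1/(2*π), achieved by sin(2*π·x).
A polynomial bump cannot attain the sharp Poincaré constant (only the first sine eigenfunction does), so the ratio is strictly less than C_P, consistent with ||u||_L² ≤ C_P ||u'||_L².


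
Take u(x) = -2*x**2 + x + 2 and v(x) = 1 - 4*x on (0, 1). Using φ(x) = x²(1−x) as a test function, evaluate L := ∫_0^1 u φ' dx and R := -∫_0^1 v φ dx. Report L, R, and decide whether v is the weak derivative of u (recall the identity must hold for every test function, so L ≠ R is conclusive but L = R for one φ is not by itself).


LHS = 7/60, RHS = 7/60. Yes, v = u' weakly.

u(x) = -2*x**2 + x + 2, classical derivative u'(x) = 1 - 4*x.
φ(x) = x²(1−x), so φ'(x) = x*(2 - 3*x).
Note φ(0) = φ(1) = 0, so the boundary term u·φ vanishes.
LHS = ∫_0^1 u(x) φ'(x) dx = ∫_0^1 (6*x^4 - 7*x^3 - 4*x^2 + 4*x) dx. Term by term:
  ∫_0^1 6*x^4 dx = 6/5;  ∫_0^1 -7*x^3 dx = -7/4;  ∫_0^1 -4*x^2 dx = -4/3;
  ∫_0^1 4*x dx = 2.
Sum: 6/5 − 7/4 − 4/3 + 2 = 7/60.
So LHS = 7/60.
∫_0^1 v(x) φ(x) dx = ∫_0^1 (4*x^4 - 5*x^3 + x^2) dx. Term by term:
  ∫_0^1 4*x^4 dx = 4/5;  ∫_0^1 -5*x^3 dx = -5/4;  ∫_0^1 x^2 dx = 1/3.
Sum: 4/5 − 5/4 + 1/3 = -7/60.
So RHS = -∫_0^1 v(x) φ(x) dx = 7/60.
LHS = RHS, so the identity holds for this test φ.
Moreover u is smooth here and v(x) = u'(x) = 1 - 4*x pointwise, so the identity holds for every test function. Hence v is the weak derivative of u.


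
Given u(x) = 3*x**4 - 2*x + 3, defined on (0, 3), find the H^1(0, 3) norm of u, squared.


||u||_{H^1}^2 = 2209848/35

The H^1 norm (squared) on an interval (0, L) is
  ||u||_{H^1}^2 = ∫_0^L u(x)^2 dx + ∫_0^L u'(x)^2 dx.
Compute u'(x) = 12*x**3 - 2.
Then u(x)^2 = 9*x**8 - 12*x**5 + 18*x**4 + 4*x**2 - 12*x + 9 and u'(x)^2 = 144*x**6 - 48*x**3 + 4.
Integrate each monomial from 0 to 3 using ∫_0^3 c·x^n dx = c·3^(n+1)/(n+1):
  ∫_0^3 u(x)^2 dx = ∫_0^3 (9*x^8 - 12*x^5 + 18*x^4 + 4*x^2 - 12*x + 9) dx. Term by term:
    ∫_0^3 9*x^8 dx = 19683;  ∫_0^3 -12*x^5 dx = -1458;  ∫_0^3 18*x^4 dx = 4374/5;
    ∫_0^3 4*x^2 dx = 36;  ∫_0^3 -12*x dx = -54;  ∫_0^3 9 dx = 27.
  Sum: 19683 − 1458 + 4374/5 + 36 − 54 + 27 = 95544/5.
  ∫_0^3 u'(x)^2 dx = ∫_0^3 (144*x^6 - 48*x^3 + 4) dx. Term by term:
    ∫_0^3 144*x^6 dx = 314928/7;  ∫_0^3 -48*x^3 dx = -972;  ∫_0^3 4 dx = 12.
  Sum: 314928/7 − 972 + 12 = 308208/7.
Adding: ||u||_{H^1}^2 = 95544/5 + 308208/7 = 2209848/35.


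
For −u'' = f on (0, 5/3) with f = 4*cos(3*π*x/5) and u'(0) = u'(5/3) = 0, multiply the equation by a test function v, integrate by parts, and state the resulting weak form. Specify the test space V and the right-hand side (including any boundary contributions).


V = H^1(0, 5/3) (no boundary constraint on v; u is determined up to an additive constant); weak form: ∫_0^5/3 u'v' dx = ∫_0^5/3 (4*cos(3*π*x/5)) v dx for all v ∈ V.

Multiply both sides by a test function v and integrate from 0 to 5/3:
  ∫_0^5/3 −u''(x) v(x) dx = ∫_0^5/3 f(x) v(x) dx.
Integrate the LHS by parts once:
  ∫_0^5/3 −u'' v dx = −[u'(x) v(x)]_0^5/3 + ∫_0^5/3 u'(x) v'(x) dx.
Thus ∫_0^5/3 u'(x) v'(x) dx = ∫_0^5/3 f(x) v(x) dx + [u'(x) v(x)]_0^5/3.
Choose V so that boundary terms are either known or forced to vanish.
u has homogeneous Neumann: u'(0) = u'(5/3) = 0. So [u' v]_0^5/3 = 0·v(5/3) − 0·v(0) = 0 for any v; take V = H^1(0, 5/3).
Weak formulation: find u (satisfying any essential BC) such that ∫_0^5/3 u'(x) v'(x) dx = ∫_0^5/3 f v dx for all v ∈ V (homogeneous Neumann, so boundary terms vanish).
Substituting f(x) = 4*cos(3*π*x/5), the right-hand side is ∫_0^5/3 (4*cos(3*π*x/5)) v dx.
Compatibility check (pure Neumann): taking v ≡ 1 ∈ V gives 0 = ∫_0^5/3 f dx + (0) − (0), i.e. ∫_0^5/3 f dx must equal u'(0) − u'(5/3) = 0. Indeed ∫_0^5/3 (4*cos(3*π*x/5)) dx = 0, so the data are compatible. The solution is then unique only up to an additive constant (fix it e.g. by requiring ∫_0^5/3 u dx = 0).


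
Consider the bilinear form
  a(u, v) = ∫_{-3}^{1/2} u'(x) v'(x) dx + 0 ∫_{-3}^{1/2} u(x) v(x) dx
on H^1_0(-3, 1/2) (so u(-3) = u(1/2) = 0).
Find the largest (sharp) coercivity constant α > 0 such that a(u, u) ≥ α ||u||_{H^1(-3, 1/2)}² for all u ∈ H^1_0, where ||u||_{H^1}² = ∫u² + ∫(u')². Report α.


α = 4*π^2/(4*π^2 + 49)

Coercivity of a(·,·) on H^1_0(-3, 1/2) means a(u, u) ≥ α ||u||_{H^1}² for every u ∈ H^1_0.
The interval has length L = 7/2, and Poincaré/coercivity depend only on L. Here a(u, u) = ∫(u')² + (0)·∫u².
Here c = 0, so a(u,u) = ∫(u')² alone. The condition a(u,u) ≥ α||u||_{H^1}² reads (1−α)∫(u')² ≥ (α−c)∫u². Any admissible α is ≤ 1 (rapidly oscillating u have ∫u²/∫(u')² → 0), and α = 1 would force 0 ≥ (1−c)∫u², impossible since c < 1; so 1−α > 0. By the sharp Poincaré inequality on H^1_0 of an interval of length L, ∫(u')² ≥ (π/L)²∫u² with equality for the first sine mode sin(π(x−x₀)/L) (x₀ the left endpoint), so the inequality holds for all u iff (1−α)(π/L)² ≥ α − c, i.e. α ≤ ((π/L)² + c)/((π/L)² + 1) = (1 + c(L/π)²)/(1 + (L/π)²). (Direct route, valid since c ≤ 0: Poincaré gives c∫u² ≥ c(L/π)²∫(u')², so a(u,u) ≥ (1 + c(L/π)²)∫(u')², while ||u||_{H^1}² ≤ (1 + (L/π)²)∫(u')²; dividing yields the same α.) With (π/L)² = 4*π^2/49 and c = 0, the largest admissible constant is α = ((π/L)² + c)/((π/L)² + 1).
Simplifying, α = 4*π^2/(4*π^2 + 49).


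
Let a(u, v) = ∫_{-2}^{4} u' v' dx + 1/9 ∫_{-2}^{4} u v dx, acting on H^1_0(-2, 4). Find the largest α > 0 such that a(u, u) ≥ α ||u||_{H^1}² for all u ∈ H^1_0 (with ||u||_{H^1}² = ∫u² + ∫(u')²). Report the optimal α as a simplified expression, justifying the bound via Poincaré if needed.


α = (4 + π^2)/(π^2 + 36)

Coercivity of a(·,·) on H^1_0(-2, 4) means a(u, u) ≥ α ||u||_{H^1}² for every u ∈ H^1_0.
The interval has length L = 6, and Poincaré/coercivity depend only on L. Here a(u, u) = ∫(u')² + (1/9)·∫u².
Here 0 < c = 1/9 < 1. The condition a(u,u) ≥ α||u||_{H^1}² reads (1−α)∫(u')² ≥ (α−c)∫u². Any admissible α is ≤ 1 (rapidly oscillating u have ∫u²/∫(u')² → 0), and α = 1 would force 0 ≥ (1−c)∫u², impossible since c < 1; so 1−α > 0. By the sharp Poincaré inequality on H^1_0 of an interval of length L, ∫(u')² ≥ (π/L)²∫u² with equality for the first sine mode sin(π(x−x₀)/L) (x₀ the left endpoint), so the inequality holds for all u iff (1−α)(π/L)² ≥ α − c, i.e. α ≤ ((π/L)² + c)/((π/L)² + 1) = (1 + c(L/π)²)/(1 + (L/π)²). With (π/L)² = π^2/36 and c = 1/9, the largest admissible constant is α = ((π/L)² + c)/((π/L)² + 1).
Simplifying, α = (4 + π^2)/(π^2 + 36).


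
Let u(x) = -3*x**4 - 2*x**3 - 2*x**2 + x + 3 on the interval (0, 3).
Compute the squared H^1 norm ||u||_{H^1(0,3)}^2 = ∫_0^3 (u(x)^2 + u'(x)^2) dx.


||u||_{H^1}^2 = 7203873/70

The H^1 norm (squared) on an interval (0, L) is
  ||u||_{H^1}^2 = ∫_0^L u(x)^2 dx + ∫_0^L u'(x)^2 dx.
Compute u'(x) = -12*x**3 - 6*x**2 - 4*x + 1.
Then u(x)^2 = 9*x**8 + 12*x**7 + 16*x**6 + 2*x**5 - 18*x**4 - 16*x**3 - 11*x**2 + 6*x + 9 and u'(x)^2 = 144*x**6 + 144*x**5 + 132*x**4 + 24*x**3 + 4*x**2 - 8*x + 1.
Integrate each monomial from 0 to 3 using ∫_0^3 c·x^n dx = c·3^(n+1)/(n+1):
  ∫_0^3 u(x)^2 dx = ∫_0^3 (9*x^8 + 12*x^7 + 16*x^6 + 2*x^5 - 18*x^4 - 16*x^3 - 11*x^2 + 6*x + 9) dx. Term by term:
    ∫_0^3 9*x^8 dx = 19683;  ∫_0^3 12*x^7 dx = 19683/2;  ∫_0^3 16*x^6 dx = 34992/7;
    ∫_0^3 2*x^5 dx = 243;  ∫_0^3 -18*x^4 dx = -4374/5;  ∫_0^3 -16*x^3 dx = -324;
    ∫_0^3 -11*x^2 dx = -99;  ∫_0^3 6*x dx = 27;  ∫_0^3 9 dx = 27.
  Sum: 19683 + 19683/2 + 34992/7 + 243 − 4374/5 − 324 − 99 + 27 + 27 = 2346579/70.
  ∫_0^3 u'(x)^2 dx = ∫_0^3 (144*x^6 + 144*x^5 + 132*x^4 + 24*x^3 + 4*x^2 - 8*x + 1) dx. Term by term:
    ∫_0^3 144*x^6 dx = 314928/7;  ∫_0^3 144*x^5 dx = 17496;  ∫_0^3 132*x^4 dx = 32076/5;
    ∫_0^3 24*x^3 dx = 486;  ∫_0^3 4*x^2 dx = 36;  ∫_0^3 -8*x dx = -36;
    ∫_0^3 1 dx = 3.
  Sum: 314928/7 + 17496 + 32076/5 + 486 + 36 − 36 + 3 = 2428647/35.
Adding: ||u||_{H^1}^2 = 2346579/70 + 2428647/35 = 7203873/70.


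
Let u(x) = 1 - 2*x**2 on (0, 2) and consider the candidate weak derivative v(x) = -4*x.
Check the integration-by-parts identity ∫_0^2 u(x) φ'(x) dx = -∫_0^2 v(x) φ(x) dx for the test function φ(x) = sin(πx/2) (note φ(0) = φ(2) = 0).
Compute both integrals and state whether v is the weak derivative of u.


LHS = 16/π, RHS = 16/π. Yes, v = u' weakly.

u(x) = 1 - 2*x**2, classical derivative u'(x) = -4*x.
φ(x) = sin(πx/2), so φ'(x) = π*cos(π*x/2)/2.
Note φ(0) = φ(2) = 0, so the boundary term u·φ vanishes.
LHS = ∫_0^2 u(x) φ'(x) dx = ∫_0^2 (-π*x^2*cos(π*x/2) + π*cos(π*x/2)/2) dx. Term by term:
  ∫_0^2 π*cos(π*x/2)/2 dx = 0;  ∫_0^2 -π*x^2*cos(π*x/2) dx = 16/π.
Sum: 0 + 16/π = 16/π.
So LHS = 16/π.
∫_0^2 v(x) φ(x) dx = ∫_0^2 (-4*x*sin(π*x/2)) dx. Term by term:
  ∫_0^2 -4*x*sin(π*x/2) dx = -16/π.
So RHS = -∫_0^2 v(x) φ(x) dx = 16/π.
LHS = RHS, so the identity holds for this test φ.
Moreover u is smooth here and v(x) = u'(x) = -4*x pointwise, so the identity holds for every test function. Hence v is the weak derivative of u.


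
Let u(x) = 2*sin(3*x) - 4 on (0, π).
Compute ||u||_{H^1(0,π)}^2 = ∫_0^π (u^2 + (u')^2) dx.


||u||_{H^1(0,π)}^2 = -32/3 + 36*π

u'(x) = 6*cos(3*x).
Expand u² and (u')² and integrate term by term on (0, π), using: for integers n ≥ 1, ∫_0^π sin²(nx) dx = ∫_0^π cos²(nx) dx = π/2; for n ≠ n', ∫_0^π sin(nx)sin(n'x) dx = ∫_0^π cos(nx)cos(n'x) dx = 0; and by product-to-sum, ∫_0^π sin(nx)cos(n'x) dx = ½∫_0^π [sin((n+n')x) + sin((n−n')x)] dx, which is 0 when n+n' is even and 2n/(n²−n'²) when n+n' is odd (it need not vanish on (0, π)). For the constant mode: ∫_0^π 1 dx = π, ∫_0^π cos(nx) dx = 0, ∫_0^π sin(nx) dx = (1−(−1)^n)/n.
  u² squared terms: (-4)²·∫1 dx = 16·π = 16*π;  (2)²·∫sin(3x)² dx = 4·π/2 = 2*π.
  u² cross terms: 2·(-4)·(2)·∫1·sin(3x) dx = -16·(2/3) = -32/3.
  So ∫_0^π u² dx = 16*π + 2*π − 32/3 = -32/3 + 18*π.
  (u')² squared terms: (6)²·∫cos(3x)² dx = 36·π/2 = 18*π.
  So ∫_0^π (u')² dx = 18*π.
||u||_{H^1}^2 = (-32/3 + 18*π) + (18*π) = -32/3 + 36*π.


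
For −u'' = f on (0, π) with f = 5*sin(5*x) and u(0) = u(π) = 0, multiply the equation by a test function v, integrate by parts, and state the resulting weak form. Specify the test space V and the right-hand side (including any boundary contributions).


V = H^1_0(0, π) (so v(0) = v(π) = 0); weak form: ∫_0^π u'v' dx = ∫_0^π (5*sin(5*x)) v dx for all v ∈ V.

Multiply both sides by a test function v and integrate from 0 to π:
  ∫_0^π −u''(x) v(x) dx = ∫_0^π f(x) v(x) dx.
Integrate the LHS by parts once:
  ∫_0^π −u'' v dx = −[u'(x) v(x)]_0^π + ∫_0^π u'(x) v'(x) dx.
Thus ∫_0^π u'(x) v'(x) dx = ∫_0^π f(x) v(x) dx + [u'(x) v(x)]_0^π.
Choose V so that boundary terms are either known or forced to vanish.
u is Dirichlet: u(0) = u(π) = 0. Let V = H^1_0(0, π); then v(0) = v(π) = 0, and [u' v]_0^π = 0.
Weak formulation: find u (satisfying any essential BC) such that ∫_0^π u'(x) v'(x) dx = ∫_0^π f v dx for all v ∈ V.
Substituting f(x) = 5*sin(5*x), the right-hand side is ∫_0^π (5*sin(5*x)) v dx.


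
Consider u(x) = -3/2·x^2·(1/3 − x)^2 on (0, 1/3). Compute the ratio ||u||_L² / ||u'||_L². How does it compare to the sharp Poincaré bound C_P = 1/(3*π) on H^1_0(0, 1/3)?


||u||_L² / ||u'||_L² = sqrt(3)/18 < C_P = 1/(3*π).

u(x) = -3/2·x^2·(1/3 − x)^2, so u'(x) = x*(-18*x^2 + 9*x - 1)/3.
u(x) = -3/2·x^2·(1/3 − x)^2 vanishes at x = 0 and x = 1/3, so u ∈ H^1_0(0, 1/3). Differentiate via the product rule and integrate the resulting polynomials term by term.
  ∫_0^1/3 u² dx = ∫_0^1/3 (9*x^8/4 - 3*x^7 + 3*x^6/2 - x^5/3 + x^4/36) dx. Term by term:
    ∫_0^1/3 9*x^8/4 dx = 1/78732;  ∫_0^1/3 -3*x^7 dx = -1/17496;  ∫_0^1/3 3*x^6/2 dx = 1/10206;
    ∫_0^1/3 -x^5/3 dx = -1/13122;  ∫_0^1/3 x^4/36 dx = 1/43740.
  Sum: 1/78732 − 1/17496 + 1/10206 − 1/13122 + 1/43740 = 1/5511240.
  ∫_0^1/3 (u')² dx = ∫_0^1/3 (36*x^6 - 36*x^5 + 13*x^4 - 2*x^3 + x^2/9) dx. Term by term:
    ∫_0^1/3 36*x^6 dx = 4/1701;  ∫_0^1/3 -36*x^5 dx = -2/243;  ∫_0^1/3 13*x^4 dx = 13/1215;
    ∫_0^1/3 -2*x^3 dx = -1/162;  ∫_0^1/3 x^2/9 dx = 1/729.
  Sum: 4/1701 − 2/243 + 13/1215 − 1/162 + 1/729 = 1/51030.
∫_0^1/3 u² dx = 1/5511240, so ||u||_L² = sqrt(210)/34020.
∫_0^1/3 (u')² dx = 1/51030, so ||u'||_L² = sqrt(70)/1890.
Ratio ||u||_L² / ||u'||_L² = sqrt(3)/18.
Sharp Poincaré constant on H^1_0(0, 1/3) is C_P = L/π = 1/(3*π), achieved by sin(3*π·x).
A polynomial bump cannot attain the sharp Poincaré constant (only the first sine eigenfunction does), so the ratio is strictly less than C_P, consistent with ||u||_L² ≤ C_P ||u'||_L².


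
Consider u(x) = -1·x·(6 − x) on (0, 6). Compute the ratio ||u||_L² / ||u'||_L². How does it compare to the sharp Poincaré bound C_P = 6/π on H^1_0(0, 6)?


||u||_L² / ||u'||_L² = 3*sqrt(10)/5 < C_P = 6/π.

u(x) = -1·x·(6 − x), so u'(x) = 2*x - 6.
u(x) = -1·x·(6 − x) vanishes at x = 0 and x = 6, so u ∈ H^1_0(0, 6). Differentiate via the product rule and integrate the resulting polynomials term by term.
  ∫_0^6 u² dx = ∫_0^6 (x^4 - 12*x^3 + 36*x^2) dx. Term by term:
    ∫_0^6 x^4 dx = 7776/5;  ∫_0^6 -12*x^3 dx = -3888;  ∫_0^6 36*x^2 dx = 2592.
  Sum: 7776/5 − 3888 + 2592 = 1296/5.
  ∫_0^6 (u')² dx = ∫_0^6 (4*x^2 - 24*x + 36) dx. Term by term:
    ∫_0^6 4*x^2 dx = 288;  ∫_0^6 -24*x dx = -432;  ∫_0^6 36 dx = 216.
  Sum: 288 − 432 + 216 = 72.
∫_0^6 u² dx = 1296/5, so ||u||_L² = 36*sqrt(5)/5.
∫_0^6 (u')² dx = 72, so ||u'||_L² = 6*sqrt(2).
Ratio ||u||_L² / ||u'||_L² = 3*sqrt(10)/5.
Sharp Poincaré constant on H^1_0(0, 6) is C_P = L/π = 6/π, achieved by sin(π/6·x).
A polynomial bump cannot attain the sharp Poincaré constant (only the first sine eigenfunction does), so the ratio is strictly less than C_P, consistent with ||u||_L² ≤ C_P ||u'||_L².


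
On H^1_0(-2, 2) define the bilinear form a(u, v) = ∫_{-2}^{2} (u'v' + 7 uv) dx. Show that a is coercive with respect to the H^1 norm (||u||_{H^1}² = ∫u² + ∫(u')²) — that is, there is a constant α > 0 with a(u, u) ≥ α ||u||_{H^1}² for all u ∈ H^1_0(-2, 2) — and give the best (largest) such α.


α = 1

Coercivity of a(·,·) on H^1_0(-2, 2) means a(u, u) ≥ α ||u||_{H^1}² for every u ∈ H^1_0.
The interval has length L = 4, and Poincaré/coercivity depend only on L. Here a(u, u) = ∫(u')² + (7)·∫u².
Here c = 7 ≥ 1, so a(u,u) = ∫(u')² + c∫u² ≥ ∫(u')² + ∫u² = ||u||_{H^1}², i.e. α = 1 works. No larger α is possible: a(u,u) ≥ α||u||_{H^1}² means (1−α)∫(u')² ≥ (α−c)∫u², and for the modes u_n = sin(nπ(x−x₀)/L) (x₀ the left endpoint) one has ∫u_n²/∫(u_n')² = (L/(nπ))² → 0, so a(u_n,u_n)/||u_n||_{H^1}² → 1. Hence the optimal constant is α = 1.
Therefore α = 1.


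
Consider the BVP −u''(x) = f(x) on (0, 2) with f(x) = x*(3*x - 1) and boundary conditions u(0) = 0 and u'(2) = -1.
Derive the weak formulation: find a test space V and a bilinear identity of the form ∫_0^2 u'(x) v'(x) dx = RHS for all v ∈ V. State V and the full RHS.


V = {v ∈ H^1(0, 2) : v(0) = 0} (test functions vanish at x = 0 where u is specified); weak form: ∫_0^2 u'v' dx = ∫_0^2 (x*(3*x - 1)) v dx − v(2) for all v ∈ V.

Multiply both sides by a test function v and integrate from 0 to 2:
  ∫_0^2 −u''(x) v(x) dx = ∫_0^2 f(x) v(x) dx.
Integrate the LHS by parts once:
  ∫_0^2 −u'' v dx = −[u'(x) v(x)]_0^2 + ∫_0^2 u'(x) v'(x) dx.
Thus ∫_0^2 u'(x) v'(x) dx = ∫_0^2 f(x) v(x) dx + [u'(x) v(x)]_0^2.
Choose V so that boundary terms are either known or forced to vanish.
Mixed BC: u(0) = 0 (Dirichlet) and u'(2) = -1 (Neumann). Define V = {v ∈ H^1(0, 2) : v(0) = 0}. Then [u' v]_0^2 = u'(2)·v(2) − u'(0)·0 = − v(2).
Weak formulation: find u (satisfying any essential BC) such that ∫_0^2 u'(x) v'(x) dx = ∫_0^2 f v dx − v(2) for all v ∈ V (Dirichlet at 0 absorbed into V; Neumann datum at x = 2 contributes the boundary term).
Substituting f(x) = x*(3*x - 1), the right-hand side is ∫_0^2 (x*(3*x - 1)) v dx − v(2).


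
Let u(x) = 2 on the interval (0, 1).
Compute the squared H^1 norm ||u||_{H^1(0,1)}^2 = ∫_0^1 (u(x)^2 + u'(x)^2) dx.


||u||_{H^1}^2 = 4

The H^1 norm (squared) on an interval (0, L) is
  ||u||_{H^1}^2 = ∫_0^L u(x)^2 dx + ∫_0^L u'(x)^2 dx.
Compute u'(x) = 0.
Then u(x)^2 = 4 and u'(x)^2 = 0.
Integrate each monomial from 0 to 1 using ∫_0^1 c·x^n dx = c·1^(n+1)/(n+1):
  ∫_0^1 u(x)^2 dx = ∫_0^1 (4) dx. Term by term:
    ∫_0^1 4 dx = 4.
  ∫_0^1 u'(x)^2 dx = ∫_0^1 (0) dx. Term by term:
    ∫_0^1 0 dx = 0.
Adding: ||u||_{H^1}^2 = 4 + 0 = 4.


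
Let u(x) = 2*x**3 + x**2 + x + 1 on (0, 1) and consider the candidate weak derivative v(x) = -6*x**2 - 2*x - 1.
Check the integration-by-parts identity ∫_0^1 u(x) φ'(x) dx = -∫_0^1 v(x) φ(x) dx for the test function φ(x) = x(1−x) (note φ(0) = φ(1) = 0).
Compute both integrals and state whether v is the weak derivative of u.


LHS = -19/30, RHS = 19/30. No, v is not the weak derivative of u.

u(x) = 2*x**3 + x**2 + x + 1, classical derivative u'(x) = 6*x**2 + 2*x + 1.
φ(x) = x(1−x), so φ'(x) = 1 - 2*x.
Note φ(0) = φ(1) = 0, so the boundary term u·φ vanishes.
LHS = ∫_0^1 u(x) φ'(x) dx = ∫_0^1 (-4*x^4 - x^2 - x + 1) dx. Term by term:
  ∫_0^1 -4*x^4 dx = -4/5;  ∫_0^1 -x^2 dx = -1/3;  ∫_0^1 -x dx = -1/2;
  ∫_0^1 1 dx = 1.
Sum: -4/5 − 1/3 − 1/2 + 1 = -19/30.
So LHS = -19/30.
∫_0^1 v(x) φ(x) dx = ∫_0^1 (6*x^4 - 4*x^3 - x^2 - x) dx. Term by term:
  ∫_0^1 6*x^4 dx = 6/5;  ∫_0^1 -4*x^3 dx = -1;  ∫_0^1 -x^2 dx = -1/3;
  ∫_0^1 -x dx = -1/2.
Sum: 6/5 − 1 − 1/3 − 1/2 = -19/30.
So RHS = -∫_0^1 v(x) φ(x) dx = 19/30.
LHS − RHS = -19/15 ≠ 0, so the identity fails.
(For a valid weak derivative the identity must hold for EVERY test function, in particular this one. The failure shows v is NOT the weak derivative of u.)
Correct weak derivative would be u'(x) = 6*x**2 + 2*x + 1.


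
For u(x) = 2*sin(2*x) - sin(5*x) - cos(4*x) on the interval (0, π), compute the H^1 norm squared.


||u||_{H^1(0,π)}^2 = 340/9 + 63*π/2

u'(x) = 4*sin(4*x) + 4*cos(2*x) - 5*cos(5*x).
Expand u² and (u')² and integrate term by term on (0, π), using: for integers n ≥ 1, ∫_0^π sin²(nx) dx = ∫_0^π cos²(nx) dx = π/2; for n ≠ n', ∫_0^π sin(nx)sin(n'x) dx = ∫_0^π cos(nx)cos(n'x) dx = 0; and by product-to-sum, ∫_0^π sin(nx)cos(n'x) dx = ½∫_0^π [sin((n+n')x) + sin((n−n')x)] dx, which is 0 when n+n' is even and 2n/(n²−n'²) when n+n' is odd (it need not vanish on (0, π)).
  u² squared terms: (-1)²·∫cos(4x)² dx = 1·π/2 = π/2;  (-1)²·∫sin(5x)² dx = 1·π/2 = π/2;  (2)²·∫sin(2x)² dx = 4·π/2 = 2*π.
  u² cross terms: 2·(-1)·(-1)·∫cos(4x)·sin(5x) dx = 2·(10/9) = 20/9;  2·(-1)·(2)·∫cos(4x)·sin(2x) dx = -4·(0) = 0;  2·(-1)·(2)·∫sin(5x)·sin(2x) dx = -4·(0) = 0.
  So ∫_0^π u² dx = π/2 + π/2 + 2*π + 20/9 + 0 + 0 = 20/9 + 3*π.
  (u')² squared terms: (-5)²·∫cos(5x)² dx = 25·π/2 = 25*π/2;  (4)²·∫cos(2x)² dx = 16·π/2 = 8*π;  (4)²·∫sin(4x)² dx = 16·π/2 = 8*π.
  (u')² cross terms: 2·(-5)·(4)·∫cos(5x)·cos(2x) dx = -40·(0) = 0;  2·(-5)·(4)·∫cos(5x)·sin(4x) dx = -40·(-8/9) = 320/9;  2·(4)·(4)·∫cos(2x)·sin(4x) dx = 32·(0) = 0.
  So ∫_0^π (u')² dx = 25*π/2 + 8*π + 8*π + 0 + 320/9 + 0 = 320/9 + 57*π/2.
||u||_{H^1}^2 = (20/9 + 3*π) + (320/9 + 57*π/2) = 340/9 + 63*π/2.


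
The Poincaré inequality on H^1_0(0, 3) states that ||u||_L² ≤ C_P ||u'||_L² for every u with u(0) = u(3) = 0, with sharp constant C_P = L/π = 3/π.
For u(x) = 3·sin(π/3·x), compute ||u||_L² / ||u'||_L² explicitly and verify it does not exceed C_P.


||u||_L² / ||u'||_L² = 3/π = C_P.

u(x) = 3·sin(π/3·x), so u'(x) = π*cos(π*x/3).
Writing u(x) = A·sin(kπx/L) with A = 3 and k = 1, use ∫_0^L sin²(kπx/L) dx = L/2 and ∫_0^L cos²(kπx/L) dx = L/2.
u² = 9·sin²(π/3·x) and (u')² = π^2·cos²(π/3·x), and each of sin², cos² integrates to L/2 = 3/2 over (0, 3).
∫_0^3 u² dx = 27/2, so ||u||_L² = 3*sqrt(6)/2.
∫_0^3 (u')² dx = 3*π^2/2, so ||u'||_L² = sqrt(6)*π/2.
Ratio ||u||_L² / ||u'||_L² = 3/π.
Sharp Poincaré constant on H^1_0(0, 3) is C_P = L/π = 3/π, achieved by sin(π/3·x).
This is the k = 1 eigenfunction (up to amplitude), so the ratio equals the sharp Poincaré constant exactly.
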